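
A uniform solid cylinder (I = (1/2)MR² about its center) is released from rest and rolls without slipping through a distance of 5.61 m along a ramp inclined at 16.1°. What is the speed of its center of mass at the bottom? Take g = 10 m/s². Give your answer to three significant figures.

For this body I = (1/2)MR², i.e. k = I/(MR²) = 0.5.
The rolling condition ω = v/R makes the rotational term ½I(v/R)² = ½kMv², so KE_total = ½(1+k)Mv² = (3/4)Mv².
The vertical drop is h = L sinθ = 5.61 × sin16.1° = 1.556 m.
Energy conservation: Mgh = (3/4)Mv², so v = √(2gh/(1+k)) = √(2 × 10 × 1.556 / 1.5) ≈ 4.55 m/s.

v ≈ 4.55 m/s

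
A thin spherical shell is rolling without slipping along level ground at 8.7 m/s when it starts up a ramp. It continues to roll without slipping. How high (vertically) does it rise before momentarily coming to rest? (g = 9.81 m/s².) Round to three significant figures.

With I = (2/3)MR², the ratio k = I/(MR²) is 2/3.
Pure rolling means v = ωR; then KE = ½Mv² + ½I(v/R)² = ½(1+k)Mv² = (5/6)Mv².
At the top the kinetic energy is zero, so (5/6)Mv₀² = Mgh.
Thus h = (1+k)v₀²/(2g) = 1.667 × 8.7² / (2 × 9.81) ≈ 6.43 m.

h ≈ 6.43 m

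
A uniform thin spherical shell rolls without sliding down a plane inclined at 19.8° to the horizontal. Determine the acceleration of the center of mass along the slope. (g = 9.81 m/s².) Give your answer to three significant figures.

a ≈ 1.99 m/s²

Here I = (2/3)MR², so the shape factor k = I/(MR²) = 2/3.
Newton's second law down the slope: Mg sinθ − f = Ma. The torque equation fR = Iα (with α = a/R) gives f = kMa.
Eliminating f: Mg sinθ = (1+k)Ma, so a = g sinθ/(1+k) = 9.81 × sin19.8° / 1.667 ≈ 1.99 m/s².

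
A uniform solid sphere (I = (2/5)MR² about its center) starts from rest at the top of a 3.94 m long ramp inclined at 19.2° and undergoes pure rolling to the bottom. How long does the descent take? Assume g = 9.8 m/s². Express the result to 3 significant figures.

For this body I = (2/5)MR², i.e. k = I/(MR²) = 0.4.
Translational: Mg sinθ − f = Ma. Rotational about the CM: fR = Iα = kMRa, so f = kMa.
Hence a = g sinθ/(1+k) = 9.8×sin19.2°/1.4 = 2.302 m/s².
With constant a from rest, t = √(2L/a) = √(2·3.94/2.302) ≈ 1.85 s.

t ≈ 1.85 s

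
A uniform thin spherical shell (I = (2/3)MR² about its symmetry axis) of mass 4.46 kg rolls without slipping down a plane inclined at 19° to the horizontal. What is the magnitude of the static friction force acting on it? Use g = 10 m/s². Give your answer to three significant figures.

f ≈ 5.81 N

For this body I = (2/3)MR², i.e. k = I/(MR²) = 2/3.
Newton's second law down the slope: Mg sinθ − f = Ma. The torque equation fR = Iα (with α = a/R) gives f = kMa.
Combining, a = g sinθ/(1+k) and f = kMa = kMg sinθ/(1+k).
f = (2/3) × 4.46 × 10 × sin19° / 1.667 ≈ 5.81 N.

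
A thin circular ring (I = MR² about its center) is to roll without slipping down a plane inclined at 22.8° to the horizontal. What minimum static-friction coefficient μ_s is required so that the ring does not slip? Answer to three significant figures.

μ_min ≈ 0.210

The moment of inertia is MR², giving k ≡ I/(MR²) = 1.
Along the incline Mg sinθ − f = Ma, and torque about the center fR = Iα = kMR²(a/R) gives f = kMa.
These give a = g sinθ/(1+k) and the required friction f = kMg sinθ/(1+k).
With N = Mg cosθ, the no-slip condition f ≤ μN gives μ_min = f/N = k tanθ/(1+k).
μ_min = 1 × tan22.8° / 2 ≈ 0.210.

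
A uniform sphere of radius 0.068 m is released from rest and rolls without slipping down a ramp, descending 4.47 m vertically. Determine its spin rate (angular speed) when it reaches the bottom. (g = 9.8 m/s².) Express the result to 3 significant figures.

Here I = (2/5)MR², so the shape factor k = I/(MR²) = 0.4.
The rolling condition ω = v/R makes the rotational term ½I(v/R)² = ½kMv², so KE_total = ½(1+k)Mv² = (7/10)Mv².
Energy conservation Mgh = ½(1+k)Mv² gives v = √(2gh/(1+k)) = √(2 × 9.8 × 4.47 / 1.4) = 7.911 m/s.
Then ω = v/R = 7.911 / 0.068 ≈ 116 rad/s.

ω ≈ 116 rad/s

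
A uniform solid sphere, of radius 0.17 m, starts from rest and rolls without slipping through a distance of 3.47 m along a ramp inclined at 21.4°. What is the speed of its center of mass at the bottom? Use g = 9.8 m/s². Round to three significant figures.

v ≈ 4.21 m/s

Here I = (2/5)MR², so the shape factor k = I/(MR²) = 0.4.
Rolling without slipping gives ω = v/R, so the total kinetic energy is ½Mv² + ½Iω² = ½(1+k)Mv² = (7/10)Mv².
The vertical drop is h = L sinθ = 3.47 × sin21.4° = 1.266 m.
Energy conservation: Mgh = (7/10)Mv², so v = √(2gh/(1+k)) = √(2 × 9.8 × 1.266 / 1.4) ≈ 4.21 m/s.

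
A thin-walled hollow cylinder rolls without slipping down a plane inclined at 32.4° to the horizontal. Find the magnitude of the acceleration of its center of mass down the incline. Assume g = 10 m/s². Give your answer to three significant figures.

For this body I = MR², i.e. k = I/(MR²) = 1.
Newton's second law down the slope: Mg sinθ − f = Ma. The torque equation fR = Iα (with α = a/R) gives f = kMa.
Eliminating f: Mg sinθ = (1+k)Ma, so a = g sinθ/(1+k) = 10 × sin32.4° / 2 ≈ 2.68 m/s².

a ≈ 2.68 m/s²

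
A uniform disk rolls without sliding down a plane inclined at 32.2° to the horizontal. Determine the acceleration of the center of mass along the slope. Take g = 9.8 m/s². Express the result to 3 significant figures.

Here I = (1/2)MR², so the shape factor k = I/(MR²) = 0.5.
Along the incline Mg sinθ − f = Ma, and torque about the center fR = Iα = kMR²(a/R) gives f = kMa.
Eliminating f: Mg sinθ = (1+k)Ma, so a = g sinθ/(1+k) = 9.8 × sin32.2° / 1.5 ≈ 3.48 m/s².

a ≈ 3.48 m/s²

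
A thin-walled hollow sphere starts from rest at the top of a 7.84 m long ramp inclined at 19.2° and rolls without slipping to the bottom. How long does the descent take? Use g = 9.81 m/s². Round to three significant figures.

For this body I = (2/3)MR², i.e. k = I/(MR²) = 2/3.
Newton's second law down the slope: Mg sinθ − f = Ma. The torque equation fR = Iα (with α = a/R) gives f = kMa.
Hence a = g sinθ/(1+k) = 9.81×sin19.2°/1.667 = 1.936 m/s².
Starting from rest, L = ½at², so t = √(2L/a) = √(2×7.84/1.936) ≈ 2.85 s.

t ≈ 2.85 s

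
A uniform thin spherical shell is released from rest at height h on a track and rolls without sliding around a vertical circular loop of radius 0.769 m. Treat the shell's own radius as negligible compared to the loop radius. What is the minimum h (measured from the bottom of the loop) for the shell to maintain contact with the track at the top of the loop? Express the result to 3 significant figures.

h_min ≈ 2.18 m

The moment of inertia is (2/3)MR², giving k ≡ I/(MR²) = 2/3.
At the top, contact is just lost when gravity alone supplies the centripetal force: Mg = Mv_top²/r, i.e. v_top² = gr.
With ω = v/R, the kinetic energy at speed v is ½(1+k)Mv² = (5/6)Mv².
Energy conservation from release (height h) to the top (height 2r): Mgh = Mg(2r) + (5/6)M·gr.
Thus h_min = 2r + (1+k)r/2 = r(2 + 1.667/2) = 0.769 × 2.833 ≈ 2.18 m.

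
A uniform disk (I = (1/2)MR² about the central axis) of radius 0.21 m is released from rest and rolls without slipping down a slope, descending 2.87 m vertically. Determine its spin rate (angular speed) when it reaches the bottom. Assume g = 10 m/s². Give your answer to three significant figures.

The moment of inertia is (1/2)MR², giving k ≡ I/(MR²) = 0.5.
Since it rolls without slipping, ω = v/R and KE = ½Mv² + ½Iω² = ½(1+k)Mv² = (3/4)Mv².
Energy conservation Mgh = ½(1+k)Mv² gives v = √(2gh/(1+k)) = √(2 × 10 × 2.87 / 1.5) = 6.186 m/s.
The angular speed follows from ω = v/R = 6.186/0.21 ≈ 29.5 rad/s.

ω ≈ 29.5 rad/s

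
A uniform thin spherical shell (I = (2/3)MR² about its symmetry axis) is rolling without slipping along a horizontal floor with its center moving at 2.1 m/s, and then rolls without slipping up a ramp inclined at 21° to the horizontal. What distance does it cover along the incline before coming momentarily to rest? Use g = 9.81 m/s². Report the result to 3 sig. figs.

d ≈ 1.05 m

The moment of inertia is (2/3)MR², giving k ≡ I/(MR²) = 2/3.
The rolling condition ω = v/R makes the rotational term ½I(v/R)² = ½kMv², so KE_total = ½(1+k)Mv² = (5/6)Mv².
Setting this equal to Mgh gives the vertical rise h = (1+k)v₀²/(2g) = 1.667×2.1²/(2×9.81) = 0.3746 m.
Along the incline, d = h/sinθ = 0.3746/sin21° ≈ 1.05 m.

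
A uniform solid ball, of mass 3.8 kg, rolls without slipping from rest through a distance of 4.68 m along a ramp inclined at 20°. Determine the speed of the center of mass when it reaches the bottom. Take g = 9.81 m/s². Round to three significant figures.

v ≈ 4.74 m/s

For this body I = (2/5)MR², i.e. k = I/(MR²) = 0.4.
The rolling condition ω = v/R makes the rotational term ½I(v/R)² = ½kMv², so KE_total = ½(1+k)Mv² = (7/10)Mv².
The vertical drop is h = L sinθ = 4.68 × sin20° = 1.601 m.
Setting Mgh = (7/10)Mv² gives v = √(2gh/(1+k)) = √(2·9.81·1.601/1.4) ≈ 4.74 m/s.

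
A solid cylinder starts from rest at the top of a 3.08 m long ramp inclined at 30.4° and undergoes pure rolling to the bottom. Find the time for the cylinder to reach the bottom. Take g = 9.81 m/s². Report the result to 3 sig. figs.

The moment of inertia is (1/2)MR², giving k ≡ I/(MR²) = 0.5.
Newton's second law down the slope: Mg sinθ − f = Ma. The torque equation fR = Iα (with α = a/R) gives f = kMa.
Hence a = g sinθ/(1+k) = 9.81×sin30.4°/1.5 = 3.309 m/s².
Starting from rest, L = ½at², so t = √(2L/a) = √(2×3.08/3.309) ≈ 1.36 s.

t ≈ 1.36 s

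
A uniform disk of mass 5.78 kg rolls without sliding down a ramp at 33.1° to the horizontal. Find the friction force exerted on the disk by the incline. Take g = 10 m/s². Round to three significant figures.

For this body I = (1/2)MR², i.e. k = I/(MR²) = 0.5.
Along the incline Mg sinθ − f = Ma, and torque about the center fR = Iα = kMR²(a/R) gives f = kMa.
Combining, a = g sinθ/(1+k) and f = kMa = kMg sinθ/(1+k).
f = 0.5 × 5.78 × 10 × sin33.1° / 1.5 ≈ 10.5 N.

f ≈ 10.5 N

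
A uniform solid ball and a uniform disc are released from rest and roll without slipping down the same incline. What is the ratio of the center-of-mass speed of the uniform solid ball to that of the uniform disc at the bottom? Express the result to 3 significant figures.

v_ratio ≈ 1.04

Each satisfies Mgh = ½(1+k)Mv² with k = I/(MR²), so v ∝ 1/√(1+k).
For the uniform solid ball k = 0.4; for the uniform disc k = 0.5.
v₁/v₂ = √((1+k₂)/(1+k₁)) = √(1.5/1.4) ≈ 1.04.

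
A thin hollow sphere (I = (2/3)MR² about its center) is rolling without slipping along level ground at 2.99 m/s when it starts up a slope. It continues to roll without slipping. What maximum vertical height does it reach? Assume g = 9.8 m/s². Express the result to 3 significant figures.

h ≈ 0.760 m

The moment of inertia is (2/3)MR², giving k ≡ I/(MR²) = 2/3.
Rolling without slipping gives ω = v/R, so the total kinetic energy is ½Mv² + ½Iω² = ½(1+k)Mv² = (5/6)Mv².
All of this converts to potential energy at the highest point: (5/6)Mv₀² = Mgh.
Thus h = (1+k)v₀²/(2g) = 1.667 × 2.99² / (2 × 9.8) ≈ 0.760 m.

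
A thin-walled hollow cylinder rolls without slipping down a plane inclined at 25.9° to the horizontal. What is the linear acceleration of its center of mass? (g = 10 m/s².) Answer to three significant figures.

With I = MR², the ratio k = I/(MR²) is 1.
Newton's second law down the slope: Mg sinθ − f = Ma. The torque equation fR = Iα (with α = a/R) gives f = kMa.
Eliminating f: Mg sinθ = (1+k)Ma, so a = g sinθ/(1+k) = 10 × sin25.9° / 2 ≈ 2.18 m/s².

a ≈ 2.18 m/s²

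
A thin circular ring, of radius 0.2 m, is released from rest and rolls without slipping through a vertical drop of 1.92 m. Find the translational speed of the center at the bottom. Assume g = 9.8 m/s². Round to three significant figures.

v ≈ 4.34 m/s

The moment of inertia is MR², giving k ≡ I/(MR²) = 1.
Rolling without slipping gives ω = v/R, so the total kinetic energy is ½Mv² + ½Iω² = ½(1+k)Mv² = Mv².
Setting Mgh = Mv² gives v = √(2gh/(1+k)) = √(2·9.8·1.92/2) ≈ 4.34 m/s.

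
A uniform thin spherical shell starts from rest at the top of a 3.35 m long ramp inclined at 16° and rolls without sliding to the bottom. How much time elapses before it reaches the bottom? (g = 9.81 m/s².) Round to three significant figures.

t ≈ 2.03 s

Here I = (2/3)MR², so the shape factor k = I/(MR²) = 2/3.
Translational: Mg sinθ − f = Ma. Rotational about the CM: fR = Iα = kMRa, so f = kMa.
Hence a = g sinθ/(1+k) = 9.81×sin16°/1.667 = 1.622 m/s².
Starting from rest, L = ½at², so t = √(2L/a) = √(2×3.35/1.622) ≈ 2.03 s.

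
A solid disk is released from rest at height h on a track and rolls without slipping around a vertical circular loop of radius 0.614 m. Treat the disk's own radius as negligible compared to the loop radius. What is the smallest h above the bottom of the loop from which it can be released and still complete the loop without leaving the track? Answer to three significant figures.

Here I = (1/2)MR², so the shape factor k = I/(MR²) = 0.5.
At the top of the loop, the minimum-contact condition is Mg = Mv_top²/r, so v_top² = gr.
With ω = v/R, the kinetic energy at speed v is ½(1+k)Mv² = (3/4)Mv².
Energy conservation from release (height h) to the top (height 2r): Mgh = Mg(2r) + (3/4)M·gr.
Thus h_min = 2r + (1+k)r/2 = r(2 + 1.5/2) = 0.614 × 2.75 ≈ 1.69 m.

h_min ≈ 1.69 m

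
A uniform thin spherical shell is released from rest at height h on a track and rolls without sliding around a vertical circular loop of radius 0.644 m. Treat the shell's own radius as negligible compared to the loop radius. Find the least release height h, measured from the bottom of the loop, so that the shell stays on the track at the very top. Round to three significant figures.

Here I = (2/3)MR², so the shape factor k = I/(MR²) = 2/3.
At the top, contact is just lost when gravity alone supplies the centripetal force: Mg = Mv_top²/r, i.e. v_top² = gr.
With ω = v/R, the kinetic energy at speed v is ½(1+k)Mv² = (5/6)Mv².
Energy conservation from release (height h) to the top (height 2r): Mgh = Mg(2r) + (5/6)M·gr.
Thus h_min = 2r + (1+k)r/2 = r(2 + 1.667/2) = 0.644 × 2.833 ≈ 1.82 m.

h_min ≈ 1.82 m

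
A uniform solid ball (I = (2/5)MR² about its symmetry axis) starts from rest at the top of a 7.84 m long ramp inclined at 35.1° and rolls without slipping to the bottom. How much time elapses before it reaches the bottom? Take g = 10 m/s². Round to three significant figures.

t ≈ 1.95 s

Here I = (2/5)MR², so the shape factor k = I/(MR²) = 0.4.
Translational: Mg sinθ − f = Ma. Rotational about the CM: fR = Iα = kMRa, so f = kMa.
Hence a = g sinθ/(1+k) = 10×sin35.1°/1.4 = 4.107 m/s².
Starting from rest, L = ½at², so t = √(2L/a) = √(2×7.84/4.107) ≈ 1.95 s.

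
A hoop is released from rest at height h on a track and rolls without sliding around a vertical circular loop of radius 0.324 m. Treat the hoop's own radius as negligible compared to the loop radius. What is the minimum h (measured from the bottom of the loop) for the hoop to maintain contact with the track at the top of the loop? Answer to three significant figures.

h_min ≈ 0.972 m

For this body I = MR², i.e. k = I/(MR²) = 1.
At the top, contact is just lost when gravity alone supplies the centripetal force: Mg = Mv_top²/r, i.e. v_top² = gr.
With ω = v/R, the kinetic energy at speed v is ½(1+k)Mv² = Mv².
Energy conservation from release (height h) to the top (height 2r): Mgh = Mg(2r) + M·gr.
Thus h_min = 2r + (1+k)r/2 = r(2 + 2/2) = 0.324 × 3 ≈ 0.972 m.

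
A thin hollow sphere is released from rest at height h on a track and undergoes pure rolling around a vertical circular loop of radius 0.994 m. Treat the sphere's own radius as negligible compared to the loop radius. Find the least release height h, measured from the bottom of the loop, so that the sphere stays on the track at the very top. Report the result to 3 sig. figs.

h_min ≈ 2.82 m

Here I = (2/3)MR², so the shape factor k = I/(MR²) = 2/3.
At the top, contact is just lost when gravity alone supplies the centripetal force: Mg = Mv_top²/r, i.e. v_top² = gr.
With ω = v/R, the kinetic energy at speed v is ½(1+k)Mv² = (5/6)Mv².
Energy conservation from release (height h) to the top (height 2r): Mgh = Mg(2r) + (5/6)M·gr.
Thus h_min = 2r + (1+k)r/2 = r(2 + 1.667/2) = 0.994 × 2.833 ≈ 2.82 m.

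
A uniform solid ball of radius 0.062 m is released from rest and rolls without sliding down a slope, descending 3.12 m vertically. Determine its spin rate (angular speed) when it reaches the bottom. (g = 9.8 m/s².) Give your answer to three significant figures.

For this body I = (2/5)MR², i.e. k = I/(MR²) = 0.4.
Since it rolls without slipping, ω = v/R and KE = ½Mv² + ½Iω² = ½(1+k)Mv² = (7/10)Mv².
Energy conservation Mgh = ½(1+k)Mv² gives v = √(2gh/(1+k)) = √(2 × 9.8 × 3.12 / 1.4) = 6.609 m/s.
The angular speed follows from ω = v/R = 6.609/0.062 ≈ 107 rad/s.

ω ≈ 107 rad/s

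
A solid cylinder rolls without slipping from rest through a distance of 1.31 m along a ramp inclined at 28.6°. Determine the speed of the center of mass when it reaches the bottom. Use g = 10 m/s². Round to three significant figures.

With I = (1/2)MR², the ratio k = I/(MR²) is 0.5.
Rolling without slipping gives ω = v/R, so the total kinetic energy is ½Mv² + ½Iω² = ½(1+k)Mv² = (3/4)Mv².
The vertical drop is h = L sinθ = 1.31 × sin28.6° = 0.6271 m.
Energy conservation: Mgh = (3/4)Mv², so v = √(2gh/(1+k)) = √(2 × 10 × 0.6271 / 1.5) ≈ 2.89 m/s.

v ≈ 2.89 m/s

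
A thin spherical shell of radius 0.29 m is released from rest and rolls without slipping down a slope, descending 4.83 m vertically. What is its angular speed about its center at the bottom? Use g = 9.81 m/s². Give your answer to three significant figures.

ω ≈ 26.0 rad/s

Here I = (2/3)MR², so the shape factor k = I/(MR²) = 2/3.
Rolling without slipping gives ω = v/R, so the total kinetic energy is ½Mv² + ½Iω² = ½(1+k)Mv² = (5/6)Mv².
Energy conservation Mgh = ½(1+k)Mv² gives v = √(2gh/(1+k)) = √(2 × 9.81 × 4.83 / 1.667) = 7.54 m/s.
Then ω = v/R = 7.54 / 0.29 ≈ 26.0 rad/s.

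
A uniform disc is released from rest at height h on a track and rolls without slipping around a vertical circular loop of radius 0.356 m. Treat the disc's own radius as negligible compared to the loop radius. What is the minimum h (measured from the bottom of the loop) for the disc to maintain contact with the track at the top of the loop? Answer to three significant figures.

h_min ≈ 0.979 m

For this body I = (1/2)MR², i.e. k = I/(MR²) = 0.5.
At the top of the loop, the minimum-contact condition is Mg = Mv_top²/r, so v_top² = gr.
With ω = v/R, the kinetic energy at speed v is ½(1+k)Mv² = (3/4)Mv².
Energy conservation from release (height h) to the top (height 2r): Mgh = Mg(2r) + (3/4)M·gr.
Thus h_min = 2r + (1+k)r/2 = r(2 + 1.5/2) = 0.356 × 2.75 ≈ 0.979 m.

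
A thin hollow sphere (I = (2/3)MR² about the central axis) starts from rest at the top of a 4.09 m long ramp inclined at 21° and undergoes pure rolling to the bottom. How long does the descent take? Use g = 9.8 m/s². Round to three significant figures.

For this body I = (2/3)MR², i.e. k = I/(MR²) = 2/3.
Newton's second law down the slope: Mg sinθ − f = Ma. The torque equation fR = Iα (with α = a/R) gives f = kMa.
Hence a = g sinθ/(1+k) = 9.8×sin21°/1.667 = 2.107 m/s².
Starting from rest, L = ½at², so t = √(2L/a) = √(2×4.09/2.107) ≈ 1.97 s.

t ≈ 1.97 s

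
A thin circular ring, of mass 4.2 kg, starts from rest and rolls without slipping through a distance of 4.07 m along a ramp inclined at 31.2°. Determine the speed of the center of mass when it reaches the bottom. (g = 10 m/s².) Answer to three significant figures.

v ≈ 4.59 m/s

Here I = MR², so the shape factor k = I/(MR²) = 1.
The rolling condition ω = v/R makes the rotational term ½I(v/R)² = ½kMv², so KE_total = ½(1+k)Mv² = Mv².
The vertical drop is h = L sinθ = 4.07 × sin31.2° = 2.108 m.
Energy conservation: Mgh = Mv², so v = √(2gh/(1+k)) = √(2 × 10 × 2.108 / 2) ≈ 4.59 m/s.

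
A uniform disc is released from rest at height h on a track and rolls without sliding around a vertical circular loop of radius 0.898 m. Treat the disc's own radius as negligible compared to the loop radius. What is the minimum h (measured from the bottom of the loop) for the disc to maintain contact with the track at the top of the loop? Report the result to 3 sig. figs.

h_min ≈ 2.47 m

The moment of inertia is (1/2)MR², giving k ≡ I/(MR²) = 0.5.
At the top, contact is just lost when gravity alone supplies the centripetal force: Mg = Mv_top²/r, i.e. v_top² = gr.
With ω = v/R, the kinetic energy at speed v is ½(1+k)Mv² = (3/4)Mv².
Energy conservation from release (height h) to the top (height 2r): Mgh = Mg(2r) + (3/4)M·gr.
Thus h_min = 2r + (1+k)r/2 = r(2 + 1.5/2) = 0.898 × 2.75 ≈ 2.47 m.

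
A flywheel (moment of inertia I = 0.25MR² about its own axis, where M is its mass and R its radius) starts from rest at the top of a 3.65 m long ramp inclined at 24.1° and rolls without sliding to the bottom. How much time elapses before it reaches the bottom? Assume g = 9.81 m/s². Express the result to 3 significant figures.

t ≈ 1.51 s

Here I = 0.25MR², so the shape factor k = I/(MR²) = 0.25.
Translational: Mg sinθ − f = Ma. Rotational about the CM: fR = Iα = kMRa, so f = kMa.
Hence a = g sinθ/(1+k) = 9.81×sin24.1°/1.25 = 3.205 m/s².
Starting from rest, L = ½at², so t = √(2L/a) = √(2×3.65/3.205) ≈ 1.51 s.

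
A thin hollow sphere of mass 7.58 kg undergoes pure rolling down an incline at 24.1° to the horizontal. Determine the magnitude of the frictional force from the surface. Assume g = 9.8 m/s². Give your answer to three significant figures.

Here I = (2/3)MR², so the shape factor k = I/(MR²) = 2/3.
Translational: Mg sinθ − f = Ma. Rotational about the CM: fR = Iα = kMRa, so f = kMa.
Combining, a = g sinθ/(1+k) and f = kMa = kMg sinθ/(1+k).
f = (2/3) × 7.58 × 9.8 × sin24.1° / 1.667 ≈ 12.1 N.

f ≈ 12.1 N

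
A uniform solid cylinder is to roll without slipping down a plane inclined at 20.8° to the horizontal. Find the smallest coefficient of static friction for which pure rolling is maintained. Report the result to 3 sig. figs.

For this body I = (1/2)MR², i.e. k = I/(MR²) = 0.5.
Newton's second law down the slope: Mg sinθ − f = Ma. The torque equation fR = Iα (with α = a/R) gives f = kMa.
These give a = g sinθ/(1+k) and the required friction f = kMg sinθ/(1+k).
The normal force is N = Mg cosθ, so μ_min = f/N = k tanθ/(1+k).
μ_min = 0.5 × tan20.8° / 1.5 ≈ 0.127.

μ_min ≈ 0.127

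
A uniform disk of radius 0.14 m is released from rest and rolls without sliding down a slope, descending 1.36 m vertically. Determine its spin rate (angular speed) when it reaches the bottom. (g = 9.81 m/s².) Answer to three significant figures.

The moment of inertia is (1/2)MR², giving k ≡ I/(MR²) = 0.5.
Since it rolls without slipping, ω = v/R and KE = ½Mv² + ½Iω² = ½(1+k)Mv² = (3/4)Mv².
Energy conservation Mgh = ½(1+k)Mv² gives v = √(2gh/(1+k)) = √(2 × 9.81 × 1.36 / 1.5) = 4.218 m/s.
The angular speed follows from ω = v/R = 4.218/0.14 ≈ 30.1 rad/s.

ω ≈ 30.1 rad/s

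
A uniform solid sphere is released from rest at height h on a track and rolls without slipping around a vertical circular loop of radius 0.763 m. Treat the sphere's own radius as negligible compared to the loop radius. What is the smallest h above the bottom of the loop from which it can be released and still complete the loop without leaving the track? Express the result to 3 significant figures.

With I = (2/5)MR², the ratio k = I/(MR²) is 0.4.
At the top of the loop, the minimum-contact condition is Mg = Mv_top²/r, so v_top² = gr.
With ω = v/R, the kinetic energy at speed v is ½(1+k)Mv² = (7/10)Mv².
Energy conservation from release (height h) to the top (height 2r): Mgh = Mg(2r) + (7/10)M·gr.
Thus h_min = 2r + (1+k)r/2 = r(2 + 1.4/2) = 0.763 × 2.7 ≈ 2.06 m.

h_min ≈ 2.06 m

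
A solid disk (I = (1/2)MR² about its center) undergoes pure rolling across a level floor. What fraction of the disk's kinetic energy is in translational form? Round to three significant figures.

The moment of inertia is (1/2)MR², giving k ≡ I/(MR²) = 0.5.
With ω = v/R, KE_trans = ½Mv² and KE_rot = ½Iω² = ½kMv², so KE_total = ½(1+k)Mv².
The translational fraction is therefore 1/(1+k) = 1/1.5 ≈ 0.667.

fraction ≈ 0.667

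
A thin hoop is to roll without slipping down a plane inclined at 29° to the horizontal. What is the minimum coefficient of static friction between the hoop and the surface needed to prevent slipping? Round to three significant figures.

μ_min ≈ 0.277

Here I = MR², so the shape factor k = I/(MR²) = 1.
Newton's second law down the slope: Mg sinθ − f = Ma. The torque equation fR = Iα (with α = a/R) gives f = kMa.
These give a = g sinθ/(1+k) and the required friction f = kMg sinθ/(1+k).
The normal force is N = Mg cosθ, so μ_min = f/N = k tanθ/(1+k).
μ_min = 1 × tan29° / 2 ≈ 0.277.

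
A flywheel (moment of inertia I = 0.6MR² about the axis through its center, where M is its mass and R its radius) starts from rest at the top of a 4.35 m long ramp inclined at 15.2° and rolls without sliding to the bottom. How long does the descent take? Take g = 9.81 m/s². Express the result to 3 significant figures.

t ≈ 2.33 s

The moment of inertia is 0.6MR², giving k ≡ I/(MR²) = 0.6.
Along the incline Mg sinθ − f = Ma, and torque about the center fR = Iα = kMR²(a/R) gives f = kMa.
Hence a = g sinθ/(1+k) = 9.81×sin15.2°/1.6 = 1.608 m/s².
Starting from rest, L = ½at², so t = √(2L/a) = √(2×4.35/1.608) ≈ 2.33 s.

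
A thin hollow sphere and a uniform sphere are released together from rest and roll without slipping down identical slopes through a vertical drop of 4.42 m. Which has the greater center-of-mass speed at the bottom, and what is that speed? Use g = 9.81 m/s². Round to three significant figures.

For rolling without slipping, Mgh = ½(1+k)Mv² where k = I/(MR²), so v = √(2gh/(1+k)).
Thin hollow sphere: k = 2/3, giving v = √(2×9.81×4.42/1.667) = 7.213 m/s.
Uniform sphere: k = 0.4, giving v = √(2×9.81×4.42/1.4) = 7.87 m/s.
The smaller k wins: the uniform sphere, at ≈ 7.87 m/s.

the uniform sphere, at v ≈ 7.87 m/s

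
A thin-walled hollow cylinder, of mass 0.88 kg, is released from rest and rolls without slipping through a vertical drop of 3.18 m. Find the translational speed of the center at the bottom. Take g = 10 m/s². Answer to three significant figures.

The moment of inertia is MR², giving k ≡ I/(MR²) = 1.
Rolling without slipping gives ω = v/R, so the total kinetic energy is ½Mv² + ½Iω² = ½(1+k)Mv² = Mv².
Setting Mgh = Mv² gives v = √(2gh/(1+k)) = √(2·10·3.18/2) ≈ 5.64 m/s.

v ≈ 5.64 m/s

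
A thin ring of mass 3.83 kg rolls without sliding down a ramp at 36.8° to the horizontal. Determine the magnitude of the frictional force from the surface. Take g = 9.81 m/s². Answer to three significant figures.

f ≈ 11.3 N

The moment of inertia is MR², giving k ≡ I/(MR²) = 1.
Translational: Mg sinθ − f = Ma. Rotational about the CM: fR = Iα = kMRa, so f = kMa.
Combining, a = g sinθ/(1+k) and f = kMa = kMg sinθ/(1+k).
f = 1 × 3.83 × 9.81 × sin36.8° / 2 ≈ 11.3 N.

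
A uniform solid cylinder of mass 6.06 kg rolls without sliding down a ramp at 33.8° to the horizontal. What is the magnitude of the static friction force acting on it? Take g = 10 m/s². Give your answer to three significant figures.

Here I = (1/2)MR², so the shape factor k = I/(MR²) = 0.5.
Along the incline Mg sinθ − f = Ma, and torque about the center fR = Iα = kMR²(a/R) gives f = kMa.
Combining, a = g sinθ/(1+k) and f = kMa = kMg sinθ/(1+k).
f = 0.5 × 6.06 × 10 × sin33.8° / 1.5 ≈ 11.2 N.

f ≈ 11.2 N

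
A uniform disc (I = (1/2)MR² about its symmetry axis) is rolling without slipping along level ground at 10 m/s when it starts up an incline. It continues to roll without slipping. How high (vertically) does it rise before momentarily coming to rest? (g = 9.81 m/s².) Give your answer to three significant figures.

h ≈ 7.65 m

The moment of inertia is (1/2)MR², giving k ≡ I/(MR²) = 0.5.
Rolling without slipping gives ω = v/R, so the total kinetic energy is ½Mv² + ½Iω² = ½(1+k)Mv² = (3/4)Mv².
All of this converts to potential energy at the highest point: (3/4)Mv₀² = Mgh.
Thus h = (1+k)v₀²/(2g) = 1.5 × 10² / (2 × 9.81) ≈ 7.65 m.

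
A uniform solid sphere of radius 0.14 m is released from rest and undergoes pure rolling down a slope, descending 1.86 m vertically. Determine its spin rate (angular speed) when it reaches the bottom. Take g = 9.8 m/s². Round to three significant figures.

ω ≈ 36.4 rad/s

With I = (2/5)MR², the ratio k = I/(MR²) is 0.4.
Since it rolls without slipping, ω = v/R and KE = ½Mv² + ½Iω² = ½(1+k)Mv² = (7/10)Mv².
Energy conservation Mgh = ½(1+k)Mv² gives v = √(2gh/(1+k)) = √(2 × 9.8 × 1.86 / 1.4) = 5.103 m/s.
The angular speed follows from ω = v/R = 5.103/0.14 ≈ 36.4 rad/s.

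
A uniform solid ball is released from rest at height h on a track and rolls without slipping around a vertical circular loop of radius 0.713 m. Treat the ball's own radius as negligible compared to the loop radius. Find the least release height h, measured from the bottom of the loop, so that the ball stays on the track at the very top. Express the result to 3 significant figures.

h_min ≈ 1.93 m

For this body I = (2/5)MR², i.e. k = I/(MR²) = 0.4.
At the top, contact is just lost when gravity alone supplies the centripetal force: Mg = Mv_top²/r, i.e. v_top² = gr.
With ω = v/R, the kinetic energy at speed v is ½(1+k)Mv² = (7/10)Mv².
Energy conservation from release (height h) to the top (height 2r): Mgh = Mg(2r) + (7/10)M·gr.
Thus h_min = 2r + (1+k)r/2 = r(2 + 1.4/2) = 0.713 × 2.7 ≈ 1.93 m.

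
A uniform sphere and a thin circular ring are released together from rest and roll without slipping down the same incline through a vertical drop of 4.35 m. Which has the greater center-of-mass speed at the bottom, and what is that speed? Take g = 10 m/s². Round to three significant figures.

For rolling without slipping, Mgh = ½(1+k)Mv² where k = I/(MR²), so v = √(2gh/(1+k)).
Uniform sphere: k = 0.4, giving v = √(2×10×4.35/1.4) = 7.883 m/s.
Thin circular ring: k = 1, giving v = √(2×10×4.35/2) = 6.595 m/s.
The smaller k wins: the uniform sphere, at ≈ 7.88 m/s.

the uniform sphere, at v ≈ 7.88 m/s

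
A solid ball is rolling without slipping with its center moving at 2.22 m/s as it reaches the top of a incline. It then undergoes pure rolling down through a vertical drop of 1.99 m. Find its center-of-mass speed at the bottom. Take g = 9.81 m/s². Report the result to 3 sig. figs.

The moment of inertia is (2/5)MR², giving k ≡ I/(MR²) = 0.4.
Pure rolling means v = ωR; then KE = ½Mv² + ½I(v/R)² = ½(1+k)Mv² = (7/10)Mv².
Energy conservation: (7/10)Mv₀² + Mgh = (7/10)Mv², so v² = v₀² + 2gh/(1+k).
v = √(2.22² + 2×9.81×1.99/1.4) = √32.82 ≈ 5.73 m/s.

v ≈ 5.73 m/s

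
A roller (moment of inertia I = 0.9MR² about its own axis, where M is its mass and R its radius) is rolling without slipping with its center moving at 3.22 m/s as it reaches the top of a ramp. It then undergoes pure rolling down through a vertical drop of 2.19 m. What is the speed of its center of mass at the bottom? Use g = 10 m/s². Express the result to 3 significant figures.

v ≈ 5.78 m/s

Here I = 0.9MR², so the shape factor k = I/(MR²) = 0.9.
Pure rolling means v = ωR; then KE = ½Mv² + ½I(v/R)² = ½(1+k)Mv² = (19/20)Mv².
Energy conservation: (19/20)Mv₀² + Mgh = (19/20)Mv², so v² = v₀² + 2gh/(1+k).
v = √(3.22² + 2×10×2.19/1.9) = √33.42 ≈ 5.78 m/s.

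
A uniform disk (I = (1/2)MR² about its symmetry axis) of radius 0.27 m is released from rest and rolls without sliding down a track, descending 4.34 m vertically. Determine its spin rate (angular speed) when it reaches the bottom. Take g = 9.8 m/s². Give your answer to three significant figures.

ω ≈ 27.9 rad/s

With I = (1/2)MR², the ratio k = I/(MR²) is 0.5.
The rolling condition ω = v/R makes the rotational term ½I(v/R)² = ½kMv², so KE_total = ½(1+k)Mv² = (3/4)Mv².
Energy conservation Mgh = ½(1+k)Mv² gives v = √(2gh/(1+k)) = √(2 × 9.8 × 4.34 / 1.5) = 7.531 m/s.
Then ω = v/R = 7.531 / 0.27 ≈ 27.9 rad/s.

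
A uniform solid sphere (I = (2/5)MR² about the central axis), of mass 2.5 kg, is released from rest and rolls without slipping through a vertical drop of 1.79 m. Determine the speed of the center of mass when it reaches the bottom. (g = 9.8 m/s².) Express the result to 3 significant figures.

v ≈ 5.01 m/s

With I = (2/5)MR², the ratio k = I/(MR²) is 0.4.
Rolling without slipping gives ω = v/R, so the total kinetic energy is ½Mv² + ½Iω² = ½(1+k)Mv² = (7/10)Mv².
Energy conservation: Mgh = (7/10)Mv², so v = √(2gh/(1+k)) = √(2 × 9.8 × 1.79 / 1.4) ≈ 5.01 m/s.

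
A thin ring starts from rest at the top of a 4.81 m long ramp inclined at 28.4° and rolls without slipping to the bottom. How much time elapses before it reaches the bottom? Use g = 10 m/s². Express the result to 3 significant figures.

The moment of inertia is MR², giving k ≡ I/(MR²) = 1.
Newton's second law down the slope: Mg sinθ − f = Ma. The torque equation fR = Iα (with α = a/R) gives f = kMa.
Hence a = g sinθ/(1+k) = 10×sin28.4°/2 = 2.378 m/s².
With constant a from rest, t = √(2L/a) = √(2·4.81/2.378) ≈ 2.01 s.

t ≈ 2.01 s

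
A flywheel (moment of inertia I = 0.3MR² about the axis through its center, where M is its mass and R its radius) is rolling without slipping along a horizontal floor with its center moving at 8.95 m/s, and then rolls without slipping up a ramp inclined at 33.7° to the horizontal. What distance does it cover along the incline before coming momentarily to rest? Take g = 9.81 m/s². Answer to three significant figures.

d ≈ 9.57 m

With I = 0.3MR², the ratio k = I/(MR²) is 0.3.
Since it rolls without slipping, ω = v/R and KE = ½Mv² + ½Iω² = ½(1+k)Mv² = (13/20)Mv².
Setting this equal to Mgh gives the vertical rise h = (1+k)v₀²/(2g) = 1.3×8.95²/(2×9.81) = 5.308 m.
Along the incline, d = h/sinθ = 5.308/sin33.7° ≈ 9.57 m.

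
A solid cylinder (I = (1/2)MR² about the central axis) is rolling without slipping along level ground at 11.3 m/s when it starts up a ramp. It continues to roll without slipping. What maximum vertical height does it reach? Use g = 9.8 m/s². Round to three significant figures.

For this body I = (1/2)MR², i.e. k = I/(MR²) = 0.5.
Pure rolling means v = ωR; then KE = ½Mv² + ½I(v/R)² = ½(1+k)Mv² = (3/4)Mv².
At the top the kinetic energy is zero, so (3/4)Mv₀² = Mgh.
Thus h = (1+k)v₀²/(2g) = 1.5 × 11.3² / (2 × 9.8) ≈ 9.77 m.

h ≈ 9.77 m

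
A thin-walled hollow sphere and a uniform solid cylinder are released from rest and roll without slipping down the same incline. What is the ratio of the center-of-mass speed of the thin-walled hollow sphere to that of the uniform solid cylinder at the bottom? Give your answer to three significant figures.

v_ratio ≈ 0.949

Each satisfies Mgh = ½(1+k)Mv² with k = I/(MR²), so v ∝ 1/√(1+k).
For the thin-walled hollow sphere k = 2/3; for the uniform solid cylinder k = 0.5.
v₁/v₂ = √((1+k₂)/(1+k₁)) = √(1.5/1.667) ≈ 0.949.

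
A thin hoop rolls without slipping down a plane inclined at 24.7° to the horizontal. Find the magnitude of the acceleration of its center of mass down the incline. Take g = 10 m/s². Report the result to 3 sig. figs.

With I = MR², the ratio k = I/(MR²) is 1.
Newton's second law down the slope: Mg sinθ − f = Ma. The torque equation fR = Iα (with α = a/R) gives f = kMa.
Eliminating f: Mg sinθ = (1+k)Ma, so a = g sinθ/(1+k) = 10 × sin24.7° / 2 ≈ 2.09 m/s².

a ≈ 2.09 m/s²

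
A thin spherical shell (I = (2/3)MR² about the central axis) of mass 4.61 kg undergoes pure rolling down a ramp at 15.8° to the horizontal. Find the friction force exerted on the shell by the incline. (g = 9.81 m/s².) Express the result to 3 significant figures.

With I = (2/3)MR², the ratio k = I/(MR²) is 2/3.
Translational: Mg sinθ − f = Ma. Rotational about the CM: fR = Iα = kMRa, so f = kMa.
Combining, a = g sinθ/(1+k) and f = kMa = kMg sinθ/(1+k).
f = (2/3) × 4.61 × 9.81 × sin15.8° / 1.667 ≈ 4.93 N.

f ≈ 4.93 N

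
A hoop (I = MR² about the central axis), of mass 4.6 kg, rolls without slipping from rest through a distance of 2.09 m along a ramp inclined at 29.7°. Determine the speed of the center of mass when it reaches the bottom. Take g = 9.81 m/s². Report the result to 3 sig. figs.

v ≈ 3.19 m/s

For this body I = MR², i.e. k = I/(MR²) = 1.
Pure rolling means v = ωR; then KE = ½Mv² + ½I(v/R)² = ½(1+k)Mv² = Mv².
The vertical drop is h = L sinθ = 2.09 × sin29.7° = 1.036 m.
Energy conservation: Mgh = Mv², so v = √(2gh/(1+k)) = √(2 × 9.81 × 1.036 / 2) ≈ 3.19 m/s.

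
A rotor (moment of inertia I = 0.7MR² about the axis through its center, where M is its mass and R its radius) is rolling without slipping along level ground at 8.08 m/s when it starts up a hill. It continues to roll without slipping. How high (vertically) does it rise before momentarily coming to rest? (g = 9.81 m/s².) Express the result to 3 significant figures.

Here I = 0.7MR², so the shape factor k = I/(MR²) = 0.7.
Since it rolls without slipping, ω = v/R and KE = ½Mv² + ½Iω² = ½(1+k)Mv² = (17/20)Mv².
At the top the kinetic energy is zero, so (17/20)Mv₀² = Mgh.
Thus h = (1+k)v₀²/(2g) = 1.7 × 8.08² / (2 × 9.81) ≈ 5.66 m.

h ≈ 5.66 m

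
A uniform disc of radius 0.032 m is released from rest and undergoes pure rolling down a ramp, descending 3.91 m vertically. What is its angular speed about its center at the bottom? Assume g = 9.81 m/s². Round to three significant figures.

With I = (1/2)MR², the ratio k = I/(MR²) is 0.5.
The rolling condition ω = v/R makes the rotational term ½I(v/R)² = ½kMv², so KE_total = ½(1+k)Mv² = (3/4)Mv².
Energy conservation Mgh = ½(1+k)Mv² gives v = √(2gh/(1+k)) = √(2 × 9.81 × 3.91 / 1.5) = 7.151 m/s.
The angular speed follows from ω = v/R = 7.151/0.032 ≈ 223 rad/s.

ω ≈ 223 rad/s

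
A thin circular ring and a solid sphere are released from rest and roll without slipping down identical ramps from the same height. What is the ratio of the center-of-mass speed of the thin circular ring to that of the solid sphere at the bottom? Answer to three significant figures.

Each satisfies Mgh = ½(1+k)Mv² with k = I/(MR²), so v ∝ 1/√(1+k).
For the thin circular ring k = 1; for the solid sphere k = 0.4.
v₁/v₂ = √((1+k₂)/(1+k₁)) = √(1.4/2) ≈ 0.837.

v_ratio ≈ 0.837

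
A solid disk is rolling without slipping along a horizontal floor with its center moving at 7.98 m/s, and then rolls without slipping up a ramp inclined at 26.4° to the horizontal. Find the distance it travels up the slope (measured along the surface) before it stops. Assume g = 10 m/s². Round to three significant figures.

The moment of inertia is (1/2)MR², giving k ≡ I/(MR²) = 0.5.
Pure rolling means v = ωR; then KE = ½Mv² + ½I(v/R)² = ½(1+k)Mv² = (3/4)Mv².
Setting this equal to Mgh gives the vertical rise h = (1+k)v₀²/(2g) = 1.5×7.98²/(2×10) = 4.776 m.
The distance along the slope is d = h/sinθ = 4.776/sin26.4° ≈ 10.7 m.

d ≈ 10.7 m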